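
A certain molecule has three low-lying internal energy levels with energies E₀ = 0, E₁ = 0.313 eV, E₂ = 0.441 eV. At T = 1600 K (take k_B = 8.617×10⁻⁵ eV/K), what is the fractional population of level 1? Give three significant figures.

0.0903

k_BT = 8.617×10⁻⁵ × 1600 K = 0.13787 eV.
Eᵢ/kT = 0, 2.2703, 3.1987.
Z = Σ e^(−Eᵢ/kT) = e^(−0) + e^(−2.2703) + e^(−3.1987) = 1.0000 + 0.10328 + 0.040815 = 1.1441.
P₁ = e^(−E₁/kT) / Z = 0.10328/1.1441 = 0.0903.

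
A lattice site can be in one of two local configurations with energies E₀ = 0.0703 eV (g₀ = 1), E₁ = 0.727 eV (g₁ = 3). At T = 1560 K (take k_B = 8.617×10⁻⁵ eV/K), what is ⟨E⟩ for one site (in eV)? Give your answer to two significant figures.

k_BT = 8.617×10⁻⁵ × 1560 K = 0.1344 eV.
Eᵢ/kT = 0.5231, 5.409.
Z = Σ gᵢe^(−Eᵢ/kT) = 1·e^(−0.5231) + 3·e^(−5.409) = 0.5927 + 0.01343 = 0.6061.
⟨E⟩ = Σ Eᵢ gᵢe^(−Eᵢ/kT) / Z = (0.0703·0.5927 + 0.727·0.01343) / 0.6061 = 0.085 eV.

0.085 eV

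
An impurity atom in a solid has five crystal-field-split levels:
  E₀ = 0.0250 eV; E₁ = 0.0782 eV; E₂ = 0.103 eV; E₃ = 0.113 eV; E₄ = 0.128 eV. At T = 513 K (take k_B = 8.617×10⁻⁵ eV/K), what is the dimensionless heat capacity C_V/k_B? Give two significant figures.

0.73

k_BT = 8.617×10⁻⁵ × 513 K = 0.04421 eV.
Eᵢ/kT = 0.5655, 1.769, 2.330, 2.556, 2.895.
Z = Σ e^(−Eᵢ/kT) = e^(−0.5655) + e^(−1.769) + e^(−2.330) + e^(−2.556) + e^(−2.895) = 0.5681 + 0.1705 + 0.09730 + 0.07761 + 0.05530 = 0.9688.
⟨E⟩ = 0.05513 eV, ⟨E²⟩ = 0.004466 eV².
C_V/k_B = (⟨E²⟩ − ⟨E⟩²)/(kT)² = (0.004466 − 0.003039)/0.001955 = 0.73.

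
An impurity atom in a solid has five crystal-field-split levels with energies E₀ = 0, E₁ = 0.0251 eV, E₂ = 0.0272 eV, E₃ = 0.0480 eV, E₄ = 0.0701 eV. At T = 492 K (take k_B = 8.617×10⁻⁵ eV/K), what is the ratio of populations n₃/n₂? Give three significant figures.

0.612

k_BT = 8.617×10⁻⁵ × 492 K = 0.042396 eV.
n₃/n₂ = exp[−(E₃−E₂)/kT] = exp(−(0.0208 eV)/(0.042396 eV)) = exp(-0.49061) = 0.612.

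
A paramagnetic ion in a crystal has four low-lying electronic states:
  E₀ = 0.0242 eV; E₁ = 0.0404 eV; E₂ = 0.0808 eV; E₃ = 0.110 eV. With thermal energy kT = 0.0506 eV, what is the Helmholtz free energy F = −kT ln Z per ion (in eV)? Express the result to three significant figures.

Eᵢ/kT = 0.47826, 0.79842, 1.5968, 2.1739.
Z = Σ e^(−Eᵢ/kT) = e^(−0.47826) + e^(−0.79842) + e^(−1.5968) + e^(−2.1739) = 0.61986 + 0.45004 + 0.20254 + 0.11373 = 1.3862.
F = −kT ln Z = −0.0506 × ln(1.3862) = −0.0506 × 0.32657 = -0.0165 eV.

-0.0165 eV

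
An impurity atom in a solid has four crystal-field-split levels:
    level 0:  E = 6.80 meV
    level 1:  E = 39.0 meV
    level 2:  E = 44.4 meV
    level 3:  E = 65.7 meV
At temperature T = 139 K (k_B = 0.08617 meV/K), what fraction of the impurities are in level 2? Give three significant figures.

k_BT = 0.08617 × 139 K = 11.978 meV.
Eᵢ/kT = 0.56771, 3.2560, 3.7068, 5.4851.
Z = Σ e^(−Eᵢ/kT) = e^(−0.56771) + e^(−3.2560) + e^(−3.7068) + e^(−5.4851) = 0.56682 + 0.038542 + 0.024556 + 0.0041481 = 0.63407.
P₂ = e^(−E₂/kT) / Z = 0.024556/0.63407 = 0.0387.

0.0387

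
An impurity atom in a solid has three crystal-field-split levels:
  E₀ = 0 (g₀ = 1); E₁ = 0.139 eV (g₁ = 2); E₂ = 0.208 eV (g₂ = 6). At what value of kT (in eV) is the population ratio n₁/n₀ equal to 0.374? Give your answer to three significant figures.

0.0829 eV

n₁/n₀ = (g₁/g₀) exp[−(E₁−E₀)/kT] = 0.374.
⇒ (E₁−E₀)/kT = ln((2/1)/0.374) = ln(5.3476) = 1.6766.
kT = 0.139 eV / 1.6766 = 0.0829 eV.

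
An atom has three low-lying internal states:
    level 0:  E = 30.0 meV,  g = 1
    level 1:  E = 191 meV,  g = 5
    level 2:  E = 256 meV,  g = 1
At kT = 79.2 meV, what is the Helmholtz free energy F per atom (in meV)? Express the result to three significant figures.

Eᵢ/kT = 0.37879, 2.4116, 3.2323.
Z = Σ gᵢe^(−Eᵢ/kT) = 1·e^(−0.37879) + 5·e^(−2.4116) + 1·e^(−3.2323) = 0.68469 + 0.44836 + 0.039467 = 1.1725.
F = −kT ln Z = −79.2 × ln(1.1725) = −79.2 × 0.15914 = -12.6 meV.

-12.6 meV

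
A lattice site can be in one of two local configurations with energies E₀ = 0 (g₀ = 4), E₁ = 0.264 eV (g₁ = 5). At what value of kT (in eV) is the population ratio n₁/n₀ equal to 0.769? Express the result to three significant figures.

0.543 eV

n₁/n₀ = (g₁/g₀) exp[−(E₁−E₀)/kT] = 0.769.
⇒ (E₁−E₀)/kT = ln((5/4)/0.769) = ln(1.6255) = 0.48582.
kT = 0.264 eV / 0.48582 = 0.543 eV.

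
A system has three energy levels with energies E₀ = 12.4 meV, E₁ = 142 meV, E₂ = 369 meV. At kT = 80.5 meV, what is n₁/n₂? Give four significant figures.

n₁/n₂ = exp[−(E₁−E₂)/kT] = exp(−(-227 meV)/(80.5 meV)) = exp(2.81988) = 16.77.

16.77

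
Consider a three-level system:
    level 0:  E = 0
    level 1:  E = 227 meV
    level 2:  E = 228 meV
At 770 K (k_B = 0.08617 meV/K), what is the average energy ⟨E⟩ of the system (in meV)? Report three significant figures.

k_BT = 0.08617 × 770 K = 66.351 meV.
Eᵢ/kT = 0, 3.4212, 3.4363.
Z = Σ e^(−Eᵢ/kT) = e^(−0) + e^(−3.4212) + e^(−3.4363) = 1.0000 + 0.032673 + 0.032184 = 1.0649.
⟨E⟩ = Σ Eᵢ e^(−Eᵢ/kT) / Z = (0·1.0000 + 227·0.032673 + 228·0.032184) / 1.0649 = 13.9 meV.

13.9 meV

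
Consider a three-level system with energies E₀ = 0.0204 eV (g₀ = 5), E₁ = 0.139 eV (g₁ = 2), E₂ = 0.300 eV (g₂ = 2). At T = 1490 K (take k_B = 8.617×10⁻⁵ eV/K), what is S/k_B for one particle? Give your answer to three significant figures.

k_BT = 8.617×10⁻⁵ × 1490 K = 0.12839 eV.
Eᵢ/kT = 0.15889, 1.0826, 2.3366.
Z = Σ gᵢe^(−Eᵢ/kT) = 5·e^(−0.15889) + 2·e^(−1.0826) + 2·e^(−2.3366) = 4.2655 + 0.67743 + 0.19331 = 5.1362.
⟨E⟩ = Σ EᵢPᵢ = 0.046566 eV.
S/k_B = ln Z + ⟨E⟩/kT = ln(5.1362) + 0.046566/0.12839 = 1.6363 + 0.36269 = 2.00.

2.00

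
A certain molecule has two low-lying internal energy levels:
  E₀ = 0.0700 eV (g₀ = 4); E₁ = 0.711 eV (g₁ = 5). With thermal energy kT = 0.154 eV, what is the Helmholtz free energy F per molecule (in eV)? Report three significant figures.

Eᵢ/kT = 0.45455, 4.6169.
Z = Σ gᵢe^(−Eᵢ/kT) = 4·e^(−0.45455) + 5·e^(−4.6169) = 2.5389 + 0.049417 = 2.5883.
F = −kT ln Z = −0.154 × ln(2.5883) = −0.154 × 0.95100 = -0.146 eV.

-0.146 eV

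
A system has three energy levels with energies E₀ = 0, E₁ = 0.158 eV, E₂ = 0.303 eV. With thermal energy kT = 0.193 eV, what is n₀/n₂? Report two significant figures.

n₀/n₂ = exp[−(E₀−E₂)/kT] = exp(−(-0.303 eV)/(0.193 eV)) = exp(1.570) = 4.8.

4.8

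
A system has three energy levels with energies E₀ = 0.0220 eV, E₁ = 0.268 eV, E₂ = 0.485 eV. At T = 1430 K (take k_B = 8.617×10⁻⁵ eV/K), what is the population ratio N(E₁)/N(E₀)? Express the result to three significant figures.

k_BT = 8.617×10⁻⁵ × 1430 K = 0.12322 eV.
n₁/n₀ = exp[−(E₁−E₀)/kT] = exp(−(0.2460 eV)/(0.12322 eV)) = exp(-1.9964) = 0.136.

0.136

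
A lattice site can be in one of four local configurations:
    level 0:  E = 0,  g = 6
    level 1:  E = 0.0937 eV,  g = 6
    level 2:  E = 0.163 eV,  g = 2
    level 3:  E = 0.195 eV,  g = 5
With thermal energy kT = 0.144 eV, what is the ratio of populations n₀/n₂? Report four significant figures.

n₀/n₂ = (g₀/g₂) exp[−(E₀−E₂)/kT] = (6/2) × exp(−(-0.163 eV)/(0.144 eV)) = (6/2) × exp(1.13194) = 9.305.

9.305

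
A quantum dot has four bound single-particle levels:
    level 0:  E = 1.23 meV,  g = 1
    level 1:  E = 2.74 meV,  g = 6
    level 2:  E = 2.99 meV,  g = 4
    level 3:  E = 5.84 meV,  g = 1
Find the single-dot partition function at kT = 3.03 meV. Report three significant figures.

Z = 4.73

Eᵢ/kT = 0.40594, 0.90429, 0.98680, 1.9274.
Z = Σ gᵢe^(−Eᵢ/kT) = 1·e^(−0.40594) + 6·e^(−0.90429) + 4·e^(−0.98680) + 1·e^(−1.9274) = 0.66635 + 2.4290 + 1.4911 + 0.14553 = 4.7320.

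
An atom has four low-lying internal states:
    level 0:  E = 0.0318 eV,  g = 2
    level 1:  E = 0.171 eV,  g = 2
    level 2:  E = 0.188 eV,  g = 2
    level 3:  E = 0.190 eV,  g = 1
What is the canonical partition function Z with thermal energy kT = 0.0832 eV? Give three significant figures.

Eᵢ/kT = 0.38221, 2.0553, 2.2596, 2.2837.
Z = Σ gᵢe^(−Eᵢ/kT) = 2·e^(−0.38221) + 2·e^(−2.0553) + 2·e^(−2.2596) + 1·e^(−2.2837) = 1.3647 + 0.25611 + 0.20878 + 0.10191 = 1.9315.

Z = 1.93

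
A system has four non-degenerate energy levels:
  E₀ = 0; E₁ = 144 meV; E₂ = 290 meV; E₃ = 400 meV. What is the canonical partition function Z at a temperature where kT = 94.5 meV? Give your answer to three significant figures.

Z = 1.28

Eᵢ/kT = 0, 1.5238, 3.0688, 4.2328.
Z = Σ e^(−Eᵢ/kT) = e^(−0) + e^(−1.5238) + e^(−3.0688) + e^(−4.2328) = 1.0000 + 0.21788 + 0.046477 + 0.014512 = 1.2789.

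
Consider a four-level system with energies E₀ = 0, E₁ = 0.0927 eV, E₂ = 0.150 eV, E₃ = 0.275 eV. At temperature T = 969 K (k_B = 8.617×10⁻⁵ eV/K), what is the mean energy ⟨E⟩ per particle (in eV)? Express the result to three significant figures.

0.0428 eV

k_BT = 8.617×10⁻⁵ × 969 K = 0.083499 eV.
Eᵢ/kT = 0, 1.1102, 1.7964, 3.2935.
Z = Σ e^(−Eᵢ/kT) = e^(−0) + e^(−1.1102) + e^(−1.7964) + e^(−3.2935) = 1.0000 + 0.32949 + 0.16590 + 0.037124 = 1.5325.
⟨E⟩ = Σ Eᵢ e^(−Eᵢ/kT) / Z = (0·1.0000 + 0.0927·0.32949 + 0.150·0.16590 + 0.275·0.037124) / 1.5325 = 0.0428 eV.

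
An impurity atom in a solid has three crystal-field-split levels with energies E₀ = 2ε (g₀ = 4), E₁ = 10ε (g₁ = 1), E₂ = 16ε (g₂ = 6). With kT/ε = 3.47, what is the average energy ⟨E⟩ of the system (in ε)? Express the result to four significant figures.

Eᵢ/kT = 0.576369, 2.88184, 4.61095.
Z = Σ gᵢe^(−Eᵢ/kT) = 4·e^(−0.576369) + 1·e^(−2.88184) + 6·e^(−4.61095) = 2.24774 + 0.0560316 + 0.0596542 = 2.36343.
⟨E⟩ = Σ Eᵢ gᵢe^(−Eᵢ/kT) / Z = (2·2.24774 + 10·0.0560316 + 16·0.0596542) / 2.36343 = 2.543 ε.

2.543 ε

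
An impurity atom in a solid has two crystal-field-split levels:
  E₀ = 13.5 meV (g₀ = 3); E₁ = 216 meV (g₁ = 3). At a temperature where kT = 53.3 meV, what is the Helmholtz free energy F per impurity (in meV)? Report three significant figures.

Eᵢ/kT = 0.25328, 4.0525.
Z = Σ gᵢe^(−Eᵢ/kT) = 3·e^(−0.25328) + 3·e^(−4.0525) = 2.3288 + 0.052137 = 2.3809.
F = −kT ln Z = −53.3 × ln(2.3809) = −53.3 × 0.86748 = -46.2 meV.

-46.2 meV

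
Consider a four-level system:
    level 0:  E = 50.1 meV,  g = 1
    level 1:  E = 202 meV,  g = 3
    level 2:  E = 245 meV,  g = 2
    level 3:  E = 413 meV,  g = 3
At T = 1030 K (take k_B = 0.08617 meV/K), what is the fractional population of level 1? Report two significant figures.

k_BT = 0.08617 × 1030 K = 88.76 meV.
Eᵢ/kT = 0.5644, 2.276, 2.760, 4.653.
Z = Σ gᵢe^(−Eᵢ/kT) = 1·e^(−0.5644) + 3·e^(−2.276) + 2·e^(−2.760) + 3·e^(−4.653) = 0.5687 + 0.3081 + 0.1266 + 0.02860 = 1.032.
P₁ = g₁ e^(−E₁/kT) / Z = 0.3081/1.032 = 0.30.

0.30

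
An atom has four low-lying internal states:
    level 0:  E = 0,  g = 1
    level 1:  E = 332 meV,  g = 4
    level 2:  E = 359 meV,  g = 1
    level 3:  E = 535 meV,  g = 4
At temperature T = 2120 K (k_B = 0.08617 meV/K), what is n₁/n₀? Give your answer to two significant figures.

0.65

k_BT = 0.08617 × 2120 K = 182.7 meV.
n₁/n₀ = (g₁/g₀) exp[−(E₁−E₀)/kT] = (4/1) × exp(−(332 meV)/(182.7 meV)) = (4/1) × exp(-1.817) = 0.65.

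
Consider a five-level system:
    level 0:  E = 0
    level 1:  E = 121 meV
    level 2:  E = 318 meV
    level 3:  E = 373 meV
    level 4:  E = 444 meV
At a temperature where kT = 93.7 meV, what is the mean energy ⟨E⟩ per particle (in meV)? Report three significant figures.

41.0 meV

Eᵢ/kT = 0, 1.2914, 3.3938, 3.9808, 4.7385.
Z = Σ e^(−Eᵢ/kT) = e^(−0) + e^(−1.2914) + e^(−3.3938) + e^(−3.9808) + e^(−4.7385) = 1.0000 + 0.27489 + 0.033581 + 0.018671 + 0.0087518 = 1.3359.
⟨E⟩ = Σ Eᵢ e^(−Eᵢ/kT) / Z = (0·1.0000 + 121·0.27489 + 318·0.033581 + 373·0.018671 + 444·0.0087518) / 1.3359 = 41.0 meV.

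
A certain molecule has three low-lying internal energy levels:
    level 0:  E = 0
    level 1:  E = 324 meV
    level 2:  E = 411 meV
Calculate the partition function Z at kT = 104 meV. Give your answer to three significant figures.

Z = 1.06

Eᵢ/kT = 0, 3.1154, 3.9519.
Z = Σ e^(−Eᵢ/kT) = e^(−0) + e^(−3.1154) + e^(−3.9519) = 1.0000 + 0.044361 + 0.019218 = 1.0636.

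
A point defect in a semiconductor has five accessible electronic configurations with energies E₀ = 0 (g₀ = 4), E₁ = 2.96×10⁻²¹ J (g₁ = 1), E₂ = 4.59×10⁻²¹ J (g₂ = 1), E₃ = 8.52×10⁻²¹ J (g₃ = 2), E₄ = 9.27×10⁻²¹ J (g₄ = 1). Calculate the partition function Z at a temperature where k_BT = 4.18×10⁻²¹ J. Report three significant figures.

Eᵢ/kT = 0, 0.70813, 1.0981, 2.0383, 2.2177.
Z = Σ gᵢe^(−Eᵢ/kT) = 4·e^(−0) + 1·e^(−0.70813) + 1·e^(−1.0981) + 2·e^(−2.0383) + 1·e^(−2.2177) = 4.0000 + 0.49256 + 0.33350 + 0.26050 + 0.10886 = 5.1954.

Z = 5.20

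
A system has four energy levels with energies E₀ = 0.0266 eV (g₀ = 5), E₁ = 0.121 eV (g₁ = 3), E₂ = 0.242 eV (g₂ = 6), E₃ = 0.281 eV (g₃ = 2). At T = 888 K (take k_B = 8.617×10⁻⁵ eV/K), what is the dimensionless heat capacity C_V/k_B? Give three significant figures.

k_BT = 8.617×10⁻⁵ × 888 K = 0.076519 eV.
Eᵢ/kT = 0.34763, 1.5813, 3.1626, 3.6723.
Z = Σ gᵢe^(−Eᵢ/kT) = 5·e^(−0.34763) + 3·e^(−1.5813) + 6·e^(−3.1626) + 2·e^(−3.6723) = 3.5318 + 0.61712 + 0.25389 + 0.050836 = 4.4536.
⟨E⟩ = 0.054864 eV, ⟨E²⟩ = 0.0068298 eV².
C_V/k_B = (⟨E²⟩ − ⟨E⟩²)/(kT)² = (0.0068298 − 0.0030101)/0.0058552 = 0.652.

0.652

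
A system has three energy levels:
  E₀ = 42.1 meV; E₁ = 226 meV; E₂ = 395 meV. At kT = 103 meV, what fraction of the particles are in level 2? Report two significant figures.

0.027

Eᵢ/kT = 0.4087, 2.194, 3.835.
Z = Σ e^(−Eᵢ/kT) = e^(−0.4087) + e^(−2.194) + e^(−3.835) = 0.6645 + 0.1115 + 0.02160 = 0.7976.
P₂ = e^(−E₂/kT) / Z = 0.02160/0.7976 = 0.027.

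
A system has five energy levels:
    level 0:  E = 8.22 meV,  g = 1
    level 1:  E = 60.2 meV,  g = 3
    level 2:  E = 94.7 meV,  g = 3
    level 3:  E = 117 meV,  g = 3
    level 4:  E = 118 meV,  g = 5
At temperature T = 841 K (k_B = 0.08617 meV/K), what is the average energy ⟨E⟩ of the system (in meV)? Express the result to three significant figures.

75.9 meV

k_BT = 0.08617 × 841 K = 72.469 meV.
Eᵢ/kT = 0.11343, 0.83070, 1.3068, 1.6145, 1.6283.
Z = Σ gᵢe^(−Eᵢ/kT) = 1·e^(−0.11343) + 3·e^(−0.83070) + 3·e^(−1.3068) + 3·e^(−1.6145) + 5·e^(−1.6283) = 0.89277 + 1.3072 + 0.81205 + 0.59697 + 0.98131 = 4.5903.
⟨E⟩ = Σ Eᵢ gᵢe^(−Eᵢ/kT) / Z = (8.22·0.89277 + 60.2·1.3072 + 94.7·0.81205 + 117·0.59697 + 118·0.98131) / 4.5903 = 75.9 meV.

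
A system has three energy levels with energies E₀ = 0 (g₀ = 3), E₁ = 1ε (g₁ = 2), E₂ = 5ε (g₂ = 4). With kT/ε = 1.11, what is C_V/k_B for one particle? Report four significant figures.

Eᵢ/kT = 0, 0.900901, 4.50450.
Z = Σ gᵢe^(−Eᵢ/kT) = 3·e^(−0) + 2·e^(−0.900901) + 4·e^(−4.50450) = 3.00000 + 0.812407 + 0.0442365 = 3.85664.
⟨E⟩ = 0.268003 ε, ⟨E²⟩ = 0.497407 ε².
C_V/k_B = (⟨E²⟩ − ⟨E⟩²)/(kT)² = (0.497407 − 0.0718256)/1.23210 = 0.3454.

0.3454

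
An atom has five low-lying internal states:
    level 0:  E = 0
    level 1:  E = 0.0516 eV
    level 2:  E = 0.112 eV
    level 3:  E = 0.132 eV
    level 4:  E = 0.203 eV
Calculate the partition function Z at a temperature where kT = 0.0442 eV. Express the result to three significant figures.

Eᵢ/kT = 0, 1.1674, 2.5339, 2.9864, 4.5928.
Z = Σ e^(−Eᵢ/kT) = e^(−0) + e^(−1.1674) + e^(−2.5339) + e^(−2.9864) + e^(−4.5928) = 1.0000 + 0.31117 + 0.079349 + 0.050469 + 0.010124 = 1.4511.

Z = 1.45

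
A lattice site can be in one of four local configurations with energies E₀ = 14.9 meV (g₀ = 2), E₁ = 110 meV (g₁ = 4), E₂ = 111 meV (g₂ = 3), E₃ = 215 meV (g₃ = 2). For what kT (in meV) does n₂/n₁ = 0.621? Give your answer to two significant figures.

n₂/n₁ = (g₂/g₁) exp[−(E₂−E₁)/kT] = 0.621.
⇒ (E₂−E₁)/kT = ln((3/4)/0.621) = ln(1.208) = 0.1890.
kT = 1 meV / 0.1890 = 5.3 meV.

5.3 meV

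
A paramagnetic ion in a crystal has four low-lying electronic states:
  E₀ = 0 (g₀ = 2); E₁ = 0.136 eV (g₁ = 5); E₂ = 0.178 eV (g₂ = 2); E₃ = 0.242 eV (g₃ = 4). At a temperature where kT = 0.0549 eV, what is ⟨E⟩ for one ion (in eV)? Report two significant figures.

0.033 eV

Eᵢ/kT = 0, 2.477, 3.242, 4.408.
Z = Σ gᵢe^(−Eᵢ/kT) = 2·e^(−0) + 5·e^(−2.477) + 2·e^(−3.242) + 4·e^(−4.408) = 2.000 + 0.4200 + 0.07817 + 0.04872 = 2.547.
⟨E⟩ = Σ Eᵢ gᵢe^(−Eᵢ/kT) / Z = (0·2.000 + 0.136·0.4200 + 0.178·0.07817 + 0.242·0.04872) / 2.547 = 0.033 eV.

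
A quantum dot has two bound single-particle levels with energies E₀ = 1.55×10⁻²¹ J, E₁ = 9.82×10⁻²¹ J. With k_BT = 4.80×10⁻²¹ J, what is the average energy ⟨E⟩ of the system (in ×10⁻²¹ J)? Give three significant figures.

2.80 ×10⁻²¹ J

Eᵢ/kT = 0.32292, 2.0458.
Z = Σ e^(−Eᵢ/kT) = e^(−0.32292) + e^(−2.0458) = 0.72403 + 0.12928 = 0.85331.
⟨E⟩ = Σ Eᵢ e^(−Eᵢ/kT) / Z = (1.55·0.72403 + 9.82·0.12928) / 0.85331 = 2.80 ×10⁻²¹ J.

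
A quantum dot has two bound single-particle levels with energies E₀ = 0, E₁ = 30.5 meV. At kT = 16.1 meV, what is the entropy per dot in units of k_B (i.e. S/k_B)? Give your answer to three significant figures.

0.388

Eᵢ/kT = 0, 1.8944.
Z = Σ e^(−Eᵢ/kT) = e^(−0) + e^(−1.8944) = 1.0000 + 0.15041 = 1.1504.
⟨E⟩ = Σ EᵢPᵢ = 3.9877 meV.
S/k_B = ln Z + ⟨E⟩/kT = ln(1.1504) + 3.9877/16.1 = 0.14011 + 0.24768 = 0.388.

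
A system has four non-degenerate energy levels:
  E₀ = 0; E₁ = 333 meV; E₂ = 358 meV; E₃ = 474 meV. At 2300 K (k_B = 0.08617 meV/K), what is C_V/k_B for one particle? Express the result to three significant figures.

0.769

k_BT = 0.08617 × 2300 K = 198.19 meV.
Eᵢ/kT = 0, 1.6802, 1.8063, 2.3916.
Z = Σ e^(−Eᵢ/kT) = e^(−0) + e^(−1.6802) + e^(−1.8063) + e^(−2.3916) = 1.0000 + 0.18634 + 0.16426 + 0.091483 = 1.4421.
⟨E⟩ = 113.88 meV, ⟨E²⟩ = 43180 meV².
C_V/k_B = (⟨E²⟩ − ⟨E⟩²)/(kT)² = (43180 − 12969)/39279 = 0.769.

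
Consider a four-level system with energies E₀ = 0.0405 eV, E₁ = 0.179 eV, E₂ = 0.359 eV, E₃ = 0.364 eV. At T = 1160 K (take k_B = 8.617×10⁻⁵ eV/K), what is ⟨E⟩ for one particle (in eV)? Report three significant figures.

0.0860 eV

k_BT = 8.617×10⁻⁵ × 1160 K = 0.099957 eV.
Eᵢ/kT = 0.40517, 1.7908, 3.5915, 3.6416.
Z = Σ e^(−Eᵢ/kT) = e^(−0.40517) + e^(−1.7908) + e^(−3.5915) + e^(−3.6416) = 0.66686 + 0.16683 + 0.027557 + 0.026210 = 0.88746.
⟨E⟩ = Σ Eᵢ e^(−Eᵢ/kT) / Z = (0.0405·0.66686 + 0.179·0.16683 + 0.359·0.027557 + 0.364·0.026210) / 0.88746 = 0.0860 eV.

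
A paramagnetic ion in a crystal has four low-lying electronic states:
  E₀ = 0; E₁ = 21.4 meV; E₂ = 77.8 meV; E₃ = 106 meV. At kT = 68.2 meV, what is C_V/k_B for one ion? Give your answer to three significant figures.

0.275

Eᵢ/kT = 0, 0.31378, 1.1408, 1.5543.
Z = Σ e^(−Eᵢ/kT) = e^(−0) + e^(−0.31378) + e^(−1.1408) + e^(−1.5543) = 1.0000 + 0.73068 + 0.31956 + 0.21134 = 2.2616.
⟨E⟩ = 27.812 meV, ⟨E²⟩ = 2053.2 meV².
C_V/k_B = (⟨E²⟩ − ⟨E⟩²)/(kT)² = (2053.2 − 773.51)/4651.2 = 0.275.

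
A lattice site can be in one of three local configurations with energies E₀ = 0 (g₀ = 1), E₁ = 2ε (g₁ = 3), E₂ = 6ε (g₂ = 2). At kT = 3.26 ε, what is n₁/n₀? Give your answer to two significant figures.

n₁/n₀ = (g₁/g₀) exp[−(E₁−E₀)/kT] = (3/1) × exp(−(2ε)/(3.26ε)) = (3/1) × exp(-0.6135) = 1.6.

1.6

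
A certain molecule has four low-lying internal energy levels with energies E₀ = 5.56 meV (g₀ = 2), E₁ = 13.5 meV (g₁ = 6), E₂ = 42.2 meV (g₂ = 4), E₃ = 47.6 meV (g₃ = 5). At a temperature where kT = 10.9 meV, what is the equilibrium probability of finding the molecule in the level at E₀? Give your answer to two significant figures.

0.39

Eᵢ/kT = 0.5101, 1.239, 3.872, 4.367.
Z = Σ gᵢe^(−Eᵢ/kT) = 2·e^(−0.5101) + 6·e^(−1.239) + 4·e^(−3.872) + 5·e^(−4.367) = 1.201 + 1.738 + 0.08327 + 0.06345 = 3.086.
P₀ = g₀ e^(−E₀/kT) / Z = 1.201/3.086 = 0.39.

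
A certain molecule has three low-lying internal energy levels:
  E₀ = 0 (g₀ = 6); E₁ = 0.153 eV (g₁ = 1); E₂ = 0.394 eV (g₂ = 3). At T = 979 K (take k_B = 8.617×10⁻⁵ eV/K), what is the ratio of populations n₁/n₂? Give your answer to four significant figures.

k_BT = 8.617×10⁻⁵ × 979 K = 0.0843604 eV.
n₁/n₂ = (g₁/g₂) exp[−(E₁−E₂)/kT] = (1/3) × exp(−(-0.241 eV)/(0.0843604 eV)) = (1/3) × exp(2.85679) = 5.802.

5.802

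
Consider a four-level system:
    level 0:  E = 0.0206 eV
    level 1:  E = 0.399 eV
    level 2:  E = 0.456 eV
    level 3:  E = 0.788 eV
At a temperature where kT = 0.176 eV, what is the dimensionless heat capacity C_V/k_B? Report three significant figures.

0.889

Eᵢ/kT = 0.11705, 2.2670, 2.5909, 4.4773.
Z = Σ e^(−Eᵢ/kT) = e^(−0.11705) + e^(−2.2670) + e^(−2.5909) + e^(−4.4773) = 0.88954 + 0.10362 + 0.074953 + 0.011364 = 1.0795.
⟨E⟩ = 0.095231 eV, ⟨E²⟩ = 0.036606 eV².
C_V/k_B = (⟨E²⟩ − ⟨E⟩²)/(kT)² = (0.036606 − 0.0090689)/0.030976 = 0.889.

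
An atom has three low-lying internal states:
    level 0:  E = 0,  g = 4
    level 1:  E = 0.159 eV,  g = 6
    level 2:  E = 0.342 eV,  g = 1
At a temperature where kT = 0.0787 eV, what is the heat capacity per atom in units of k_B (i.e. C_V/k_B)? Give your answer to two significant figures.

0.61

Eᵢ/kT = 0, 2.020, 4.346.
Z = Σ gᵢe^(−Eᵢ/kT) = 4·e^(−0) + 6·e^(−2.020) + 1·e^(−4.346) = 4.000 + 0.7959 + 0.01296 = 4.809.
⟨E⟩ = 0.02724 eV, ⟨E²⟩ = 0.004499 eV².
C_V/k_B = (⟨E²⟩ − ⟨E⟩²)/(kT)² = (0.004499 − 0.0007420)/0.006194 = 0.61.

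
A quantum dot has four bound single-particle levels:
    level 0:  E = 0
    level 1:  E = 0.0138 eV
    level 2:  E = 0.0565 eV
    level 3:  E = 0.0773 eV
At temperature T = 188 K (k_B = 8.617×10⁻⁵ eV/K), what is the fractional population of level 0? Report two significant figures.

0.68

k_BT = 8.617×10⁻⁵ × 188 K = 0.01620 eV.
Eᵢ/kT = 0, 0.8519, 3.488, 4.772.
Z = Σ e^(−Eᵢ/kT) = e^(−0) + e^(−0.8519) + e^(−3.488) + e^(−4.772) = 1.000 + 0.4266 + 0.03056 + 0.008463 = 1.466.
P₀ = e^(−E₀/kT) / Z = 1.000/1.466 = 0.68.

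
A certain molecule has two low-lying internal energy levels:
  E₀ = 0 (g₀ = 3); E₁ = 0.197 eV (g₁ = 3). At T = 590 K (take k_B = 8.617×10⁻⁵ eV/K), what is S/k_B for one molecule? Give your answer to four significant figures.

k_BT = 8.617×10⁻⁵ × 590 K = 0.0508403 eV.
Eᵢ/kT = 0, 3.87488.
Z = Σ gᵢe^(−Eᵢ/kT) = 3·e^(−0) + 3·e^(−3.87488) = 3.00000 + 0.0622705 = 3.06227.
⟨E⟩ = Σ EᵢPᵢ = 0.00400595 eV.
S/k_B = ln Z + ⟨E⟩/kT = ln(3.06227) + 0.00400595/0.0508403 = 1.11916 + 0.0787948 = 1.198.

1.198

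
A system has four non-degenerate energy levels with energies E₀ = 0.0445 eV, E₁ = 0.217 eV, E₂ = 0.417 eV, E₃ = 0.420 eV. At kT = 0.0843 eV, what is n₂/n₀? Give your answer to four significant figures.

0.01205

n₂/n₀ = exp[−(E₂−E₀)/kT] = exp(−(0.3725 eV)/(0.0843 eV)) = exp(-4.41874) = 0.01205.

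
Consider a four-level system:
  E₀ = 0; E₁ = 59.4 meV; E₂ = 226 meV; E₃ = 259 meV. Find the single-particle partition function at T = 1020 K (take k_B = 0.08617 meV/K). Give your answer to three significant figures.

k_BT = 0.08617 × 1020 K = 87.893 meV.
Eᵢ/kT = 0, 0.67582, 2.5713, 2.9468.
Z = Σ e^(−Eᵢ/kT) = e^(−0) + e^(−0.67582) + e^(−2.5713) + e^(−2.9468) = 1.0000 + 0.50874 + 0.076436 + 0.052507 = 1.6377.

Z = 1.64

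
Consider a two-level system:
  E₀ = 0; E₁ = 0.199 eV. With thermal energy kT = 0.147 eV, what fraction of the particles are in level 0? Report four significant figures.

0.7947

Eᵢ/kT = 0, 1.35374.
Z = Σ e^(−Eᵢ/kT) = e^(−0) + e^(−1.35374) = 1.00000 + 0.258273 = 1.25827.
P₀ = e^(−E₀/kT) / Z = 1.00000/1.25827 = 0.7947.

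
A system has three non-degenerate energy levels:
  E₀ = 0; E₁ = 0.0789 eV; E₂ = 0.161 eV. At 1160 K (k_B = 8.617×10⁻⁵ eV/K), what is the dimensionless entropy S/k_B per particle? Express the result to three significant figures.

0.914

k_BT = 8.617×10⁻⁵ × 1160 K = 0.099957 eV.
Eᵢ/kT = 0, 0.78934, 1.6107.
Z = Σ e^(−Eᵢ/kT) = e^(−0) + e^(−0.78934) + e^(−1.6107) = 1.0000 + 0.45414 + 0.19975 = 1.6539.
⟨E⟩ = Σ EᵢPᵢ = 0.041110 eV.
S/k_B = ln Z + ⟨E⟩/kT = ln(1.6539) + 0.041110/0.099957 = 0.50314 + 0.41128 = 0.914.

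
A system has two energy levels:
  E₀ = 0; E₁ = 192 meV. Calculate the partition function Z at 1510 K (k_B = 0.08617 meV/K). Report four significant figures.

Z = 1.229

k_BT = 0.08617 × 1510 K = 130.117 meV.
Eᵢ/kT = 0, 1.47560.
Z = Σ e^(−Eᵢ/kT) = e^(−0) + e^(−1.47560) = 1.00000 + 0.228642 = 1.22864.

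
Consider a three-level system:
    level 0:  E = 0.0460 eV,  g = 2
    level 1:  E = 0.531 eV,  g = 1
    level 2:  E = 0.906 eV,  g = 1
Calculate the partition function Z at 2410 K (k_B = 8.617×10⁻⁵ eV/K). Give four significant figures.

Z = 1.693

k_BT = 8.617×10⁻⁵ × 2410 K = 0.207670 eV.
Eᵢ/kT = 0.221505, 2.55694, 4.36269.
Z = Σ gᵢe^(−Eᵢ/kT) = 2·e^(−0.221505) + 1·e^(−2.55694) + 1·e^(−4.36269) = 1.60262 + 0.0775417 + 0.0127441 = 1.69291.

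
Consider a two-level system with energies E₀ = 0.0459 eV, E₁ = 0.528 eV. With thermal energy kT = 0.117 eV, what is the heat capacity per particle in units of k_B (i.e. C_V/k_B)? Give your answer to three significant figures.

0.267

Eᵢ/kT = 0.39231, 4.5128.
Z = Σ e^(−Eᵢ/kT) = e^(−0.39231) + e^(−4.5128) = 0.67549 + 0.010968 = 0.68646.
⟨E⟩ = 0.053603 eV, ⟨E²⟩ = 0.0065274 eV².
C_V/k_B = (⟨E²⟩ − ⟨E⟩²)/(kT)² = (0.0065274 − 0.0028733)/0.013689 = 0.267.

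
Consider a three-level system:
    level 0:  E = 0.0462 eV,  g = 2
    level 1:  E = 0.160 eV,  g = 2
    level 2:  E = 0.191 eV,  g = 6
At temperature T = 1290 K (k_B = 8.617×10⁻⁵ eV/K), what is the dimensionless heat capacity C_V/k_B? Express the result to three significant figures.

k_BT = 8.617×10⁻⁵ × 1290 K = 0.11116 eV.
Eᵢ/kT = 0.41562, 1.4394, 1.7182.
Z = Σ gᵢe^(−Eᵢ/kT) = 2·e^(−0.41562) + 2·e^(−1.4394) + 6·e^(−1.7182) = 1.3199 + 0.47414 + 1.0763 = 2.8703.
⟨E⟩ = 0.11930 eV, ⟨E²⟩ = 0.018890 eV².
C_V/k_B = (⟨E²⟩ − ⟨E⟩²)/(kT)² = (0.018890 − 0.014232)/0.012357 = 0.377.

0.377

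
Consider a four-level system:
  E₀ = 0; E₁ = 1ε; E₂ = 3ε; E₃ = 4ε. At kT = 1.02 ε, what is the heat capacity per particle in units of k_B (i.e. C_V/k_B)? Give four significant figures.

0.6028

Eᵢ/kT = 0, 0.980392, 2.94118, 3.92157.
Z = Σ e^(−Eᵢ/kT) = e^(−0) + e^(−0.980392) + e^(−2.94118) + e^(−3.92157) = 1.00000 + 0.375164 + 0.0528034 + 0.0198100 = 1.44778.
⟨E⟩ = 0.423279 ε, ⟨E²⟩ = 0.806307 ε².
C_V/k_B = (⟨E²⟩ − ⟨E⟩²)/(kT)² = (0.806307 − 0.179165)/1.04040 = 0.6028.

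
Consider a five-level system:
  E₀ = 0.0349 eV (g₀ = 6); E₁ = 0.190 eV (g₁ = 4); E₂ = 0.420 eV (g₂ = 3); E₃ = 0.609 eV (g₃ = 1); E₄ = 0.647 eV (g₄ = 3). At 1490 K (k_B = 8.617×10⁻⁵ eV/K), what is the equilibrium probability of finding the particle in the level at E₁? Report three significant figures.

0.162

k_BT = 8.617×10⁻⁵ × 1490 K = 0.12839 eV.
Eᵢ/kT = 0.27183, 1.4799, 3.2713, 4.7434, 5.0393.
Z = Σ gᵢe^(−Eᵢ/kT) = 6·e^(−0.27183) + 4·e^(−1.4799) + 3·e^(−3.2713) + 1·e^(−4.7434) + 3·e^(−5.0393) = 4.5719 + 0.91064 + 0.11387 + 0.0087090 + 0.019435 = 5.6246.
P₁ = g₁ e^(−E₁/kT) / Z = 0.91064/5.6246 = 0.162.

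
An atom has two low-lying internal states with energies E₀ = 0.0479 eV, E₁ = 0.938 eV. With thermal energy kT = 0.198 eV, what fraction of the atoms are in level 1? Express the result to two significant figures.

0.011

Eᵢ/kT = 0.2419, 4.737.
Z = Σ e^(−Eᵢ/kT) = e^(−0.2419) + e^(−4.737) = 0.7851 + 0.008765 = 0.7939.
P₁ = e^(−E₁/kT) / Z = 0.008765/0.7939 = 0.011.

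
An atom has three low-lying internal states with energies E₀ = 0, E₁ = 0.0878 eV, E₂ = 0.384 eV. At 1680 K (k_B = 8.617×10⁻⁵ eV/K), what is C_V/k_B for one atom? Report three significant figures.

k_BT = 8.617×10⁻⁵ × 1680 K = 0.14477 eV.
Eᵢ/kT = 0, 0.60648, 2.6525.
Z = Σ e^(−Eᵢ/kT) = e^(−0) + e^(−0.60648) + e^(−2.6525) = 1.0000 + 0.54527 + 0.070475 = 1.6157.
⟨E⟩ = 0.046381 eV, ⟨E²⟩ = 0.0090335 eV².
C_V/k_B = (⟨E²⟩ − ⟨E⟩²)/(kT)² = (0.0090335 − 0.0021512)/0.020958 = 0.328.

0.328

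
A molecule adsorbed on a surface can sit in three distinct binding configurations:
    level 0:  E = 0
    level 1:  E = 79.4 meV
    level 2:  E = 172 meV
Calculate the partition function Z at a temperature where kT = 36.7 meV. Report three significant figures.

Z = 1.12

Eᵢ/kT = 0, 2.1635, 4.6866.
Z = Σ e^(−Eᵢ/kT) = e^(−0) + e^(−2.1635) + e^(−4.6866) = 1.0000 + 0.11492 + 0.0092180 = 1.1241.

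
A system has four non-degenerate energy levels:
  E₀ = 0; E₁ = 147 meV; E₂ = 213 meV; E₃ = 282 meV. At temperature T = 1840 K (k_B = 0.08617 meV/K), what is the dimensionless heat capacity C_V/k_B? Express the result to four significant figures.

0.4261

k_BT = 0.08617 × 1840 K = 158.553 meV.
Eᵢ/kT = 0, 0.927135, 1.34340, 1.77859.
Z = Σ e^(−Eᵢ/kT) = e^(−0) + e^(−0.927135) + e^(−1.34340) + e^(−1.77859) = 1.00000 + 0.395686 + 0.260957 + 0.168876 = 1.82552.
⟨E⟩ = 88.3982 meV, ⟨E²⟩ = 18525.9 meV².
C_V/k_B = (⟨E²⟩ − ⟨E⟩²)/(kT)² = (18525.9 − 7814.24)/25139.1 = 0.4261.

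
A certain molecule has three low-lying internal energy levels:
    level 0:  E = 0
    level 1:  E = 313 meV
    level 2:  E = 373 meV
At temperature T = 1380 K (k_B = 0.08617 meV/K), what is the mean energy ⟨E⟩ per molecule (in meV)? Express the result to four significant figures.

k_BT = 0.08617 × 1380 K = 118.915 meV.
Eᵢ/kT = 0, 2.63213, 3.13669.
Z = Σ e^(−Eᵢ/kT) = e^(−0) + e^(−2.63213) + e^(−3.13669) = 1.00000 + 0.0719251 + 0.0434263 = 1.11535.
⟨E⟩ = Σ Eᵢ e^(−Eᵢ/kT) / Z = (0·1.00000 + 313·0.0719251 + 373·0.0434263) / 1.11535 = 34.71 meV.

34.71 meV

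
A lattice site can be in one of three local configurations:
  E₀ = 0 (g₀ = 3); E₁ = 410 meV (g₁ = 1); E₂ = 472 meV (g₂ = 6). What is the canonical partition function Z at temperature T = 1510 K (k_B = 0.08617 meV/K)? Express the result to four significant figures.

Z = 3.202

k_BT = 0.08617 × 1510 K = 130.117 meV.
Eᵢ/kT = 0, 3.15101, 3.62750.
Z = Σ gᵢe^(−Eᵢ/kT) = 3·e^(−0) + 1·e^(−3.15101) + 6·e^(−3.62750) = 3.00000 + 0.0428089 + 0.159495 = 3.20230.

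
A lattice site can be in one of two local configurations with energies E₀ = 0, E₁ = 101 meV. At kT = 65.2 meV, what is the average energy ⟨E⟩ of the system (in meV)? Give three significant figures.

17.7 meV

Eᵢ/kT = 0, 1.5491.
Z = Σ e^(−Eᵢ/kT) = e^(−0) + e^(−1.5491) = 1.0000 + 0.21244 = 1.2124.
⟨E⟩ = Σ Eᵢ e^(−Eᵢ/kT) / Z = (0·1.0000 + 101·0.21244) / 1.2124 = 17.7 meV.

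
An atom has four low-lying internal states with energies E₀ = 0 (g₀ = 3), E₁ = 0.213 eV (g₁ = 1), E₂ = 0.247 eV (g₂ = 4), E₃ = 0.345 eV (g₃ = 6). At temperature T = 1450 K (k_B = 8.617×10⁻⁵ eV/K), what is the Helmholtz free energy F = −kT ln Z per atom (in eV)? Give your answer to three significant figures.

k_BT = 8.617×10⁻⁵ × 1450 K = 0.12495 eV.
Eᵢ/kT = 0, 1.7047, 1.9768, 2.7611.
Z = Σ gᵢe^(−Eᵢ/kT) = 3·e^(−0) + 1·e^(−1.7047) + 4·e^(−1.9768) + 6·e^(−2.7611) = 3.0000 + 0.18183 + 0.55405 + 0.37933 = 4.1152.
F = −kT ln Z = −0.12495 × ln(4.1152) = −0.12495 × 1.4147 = -0.177 eV.

-0.177 eV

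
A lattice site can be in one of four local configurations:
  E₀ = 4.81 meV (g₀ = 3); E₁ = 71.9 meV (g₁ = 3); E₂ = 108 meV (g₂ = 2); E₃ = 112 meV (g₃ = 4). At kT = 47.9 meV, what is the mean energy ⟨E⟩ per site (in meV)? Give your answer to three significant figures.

Eᵢ/kT = 0.10042, 1.5010, 2.2547, 2.3382.
Z = Σ gᵢe^(−Eᵢ/kT) = 3·e^(−0.10042) + 3·e^(−1.5010) + 2·e^(−2.2547) + 4·e^(−2.3382) = 2.7134 + 0.66872 + 0.20981 + 0.38600 = 3.9779.
⟨E⟩ = Σ Eᵢ gᵢe^(−Eᵢ/kT) / Z = (4.81·2.7134 + 71.9·0.66872 + 108·0.20981 + 112·0.38600) / 3.9779 = 31.9 meV.

31.9 meV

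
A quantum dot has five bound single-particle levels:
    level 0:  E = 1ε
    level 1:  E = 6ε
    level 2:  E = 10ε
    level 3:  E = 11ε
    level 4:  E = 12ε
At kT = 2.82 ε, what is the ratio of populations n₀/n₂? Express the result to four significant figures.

n₀/n₂ = exp[−(E₀−E₂)/kT] = exp(−(-9ε)/(2.82ε)) = exp(3.19149) = 24.32.

24.32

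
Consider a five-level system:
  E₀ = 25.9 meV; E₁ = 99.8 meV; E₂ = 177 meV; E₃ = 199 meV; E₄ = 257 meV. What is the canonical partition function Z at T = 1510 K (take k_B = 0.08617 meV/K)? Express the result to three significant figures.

Z = 1.90

k_BT = 0.08617 × 1510 K = 130.12 meV.
Eᵢ/kT = 0.19905, 0.76698, 1.3603, 1.5294, 1.9751.
Z = Σ e^(−Eᵢ/kT) = e^(−0.19905) + e^(−0.76698) + e^(−1.3603) + e^(−1.5294) + e^(−1.9751) = 0.81951 + 0.46441 + 0.25658 + 0.21667 + 0.13875 = 1.8959.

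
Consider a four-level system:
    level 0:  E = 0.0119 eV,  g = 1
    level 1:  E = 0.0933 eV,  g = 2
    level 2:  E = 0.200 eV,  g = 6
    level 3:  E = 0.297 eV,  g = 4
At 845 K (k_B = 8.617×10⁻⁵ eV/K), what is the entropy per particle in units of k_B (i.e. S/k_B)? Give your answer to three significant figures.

1.79

k_BT = 8.617×10⁻⁵ × 845 K = 0.072814 eV.
Eᵢ/kT = 0.16343, 1.2813, 2.7467, 4.0789.
Z = Σ gᵢe^(−Eᵢ/kT) = 1·e^(−0.16343) + 2·e^(−1.2813) + 6·e^(−2.7467) + 4·e^(−4.0789) = 0.84923 + 0.55535 + 0.38484 + 0.067704 = 1.8571.
⟨E⟩ = Σ EᵢPᵢ = 0.085615 eV.
S/k_B = ln Z + ⟨E⟩/kT = ln(1.8571) + 0.085615/0.072814 = 0.61902 + 1.1758 = 1.79.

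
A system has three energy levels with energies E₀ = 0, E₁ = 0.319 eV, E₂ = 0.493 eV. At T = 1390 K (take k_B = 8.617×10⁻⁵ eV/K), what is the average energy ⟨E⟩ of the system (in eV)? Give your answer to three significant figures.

0.0279 eV

k_BT = 8.617×10⁻⁵ × 1390 K = 0.11978 eV.
Eᵢ/kT = 0, 2.6632, 4.1159.
Z = Σ e^(−Eᵢ/kT) = e^(−0) + e^(−2.6632) + e^(−4.1159) = 1.0000 + 0.069725 + 0.016311 = 1.0860.
⟨E⟩ = Σ Eᵢ e^(−Eᵢ/kT) / Z = (0·1.0000 + 0.319·0.069725 + 0.493·0.016311) / 1.0860 = 0.0279 eV.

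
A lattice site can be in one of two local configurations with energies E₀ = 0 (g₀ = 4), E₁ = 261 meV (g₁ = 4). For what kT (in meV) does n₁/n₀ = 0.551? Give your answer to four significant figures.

437.9 meV

n₁/n₀ = (g₁/g₀) exp[−(E₁−E₀)/kT] = 0.551.
⇒ (E₁−E₀)/kT = ln((4/4)/0.551) = ln(1.81488) = 0.596019.
kT = 261 meV / 0.596019 = 437.9 meV.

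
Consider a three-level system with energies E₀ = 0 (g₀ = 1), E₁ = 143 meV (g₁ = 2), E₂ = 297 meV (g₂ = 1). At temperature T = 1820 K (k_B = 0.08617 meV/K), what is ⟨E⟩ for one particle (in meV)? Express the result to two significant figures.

82 meV

k_BT = 0.08617 × 1820 K = 156.8 meV.
Eᵢ/kT = 0, 0.9120, 1.894.
Z = Σ gᵢe^(−Eᵢ/kT) = 1·e^(−0) + 2·e^(−0.9120) + 1·e^(−1.894) = 1.000 + 0.8034 + 0.1505 = 1.954.
⟨E⟩ = Σ Eᵢ gᵢe^(−Eᵢ/kT) / Z = (0·1.000 + 143·0.8034 + 297·0.1505) / 1.954 = 82 meV.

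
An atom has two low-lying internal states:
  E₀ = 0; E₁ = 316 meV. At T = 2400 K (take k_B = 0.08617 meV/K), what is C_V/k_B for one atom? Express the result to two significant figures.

0.34

k_BT = 0.08617 × 2400 K = 206.8 meV.
Eᵢ/kT = 0, 1.528.
Z = Σ e^(−Eᵢ/kT) = e^(−0) + e^(−1.528) = 1.000 + 0.2170 = 1.217.
⟨E⟩ = 56.35 meV, ⟨E²⟩ = 17810 meV².
C_V/k_B = (⟨E²⟩ − ⟨E⟩²)/(kT)² = (17810 − 3175)/42770 = 0.34.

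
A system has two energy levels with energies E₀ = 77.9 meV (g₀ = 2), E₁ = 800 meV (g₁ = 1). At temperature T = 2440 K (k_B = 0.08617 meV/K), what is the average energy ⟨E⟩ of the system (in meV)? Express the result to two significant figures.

k_BT = 0.08617 × 2440 K = 210.3 meV.
Eᵢ/kT = 0.3704, 3.804.
Z = Σ gᵢe^(−Eᵢ/kT) = 2·e^(−0.3704) + 1·e^(−3.804) = 1.381 + 0.02228 = 1.403.
⟨E⟩ = Σ Eᵢ gᵢe^(−Eᵢ/kT) / Z = (77.9·1.381 + 800·0.02228) / 1.403 = 89 meV.

89 meV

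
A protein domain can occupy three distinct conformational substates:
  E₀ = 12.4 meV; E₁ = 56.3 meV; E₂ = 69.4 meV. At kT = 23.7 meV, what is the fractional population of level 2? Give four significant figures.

Eᵢ/kT = 0.523207, 2.37553, 2.92827.
Z = Σ e^(−Eᵢ/kT) = e^(−0.523207) + e^(−2.37553) + e^(−2.92827) = 0.592617 + 0.0929652 + 0.0534895 = 0.739072.
P₂ = e^(−E₂/kT) / Z = 0.0534895/0.739072 = 0.07237.

0.07237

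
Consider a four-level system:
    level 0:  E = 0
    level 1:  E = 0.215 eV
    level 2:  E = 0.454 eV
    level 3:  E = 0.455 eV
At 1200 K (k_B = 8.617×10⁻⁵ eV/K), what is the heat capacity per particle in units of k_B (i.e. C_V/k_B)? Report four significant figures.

k_BT = 8.617×10⁻⁵ × 1200 K = 0.103404 eV.
Eᵢ/kT = 0, 2.07922, 4.39055, 4.40022.
Z = Σ e^(−Eᵢ/kT) = e^(−0) + e^(−2.07922) + e^(−4.39055) + e^(−4.40022) = 1.00000 + 0.125028 + 0.0123939 + 0.0122746 = 1.14970.
⟨E⟩ = 0.0331328 eV, ⟨E²⟩ = 0.00945912 eV².
C_V/k_B = (⟨E²⟩ − ⟨E⟩²)/(kT)² = (0.00945912 − 0.00109778)/0.0106924 = 0.7820.

0.7820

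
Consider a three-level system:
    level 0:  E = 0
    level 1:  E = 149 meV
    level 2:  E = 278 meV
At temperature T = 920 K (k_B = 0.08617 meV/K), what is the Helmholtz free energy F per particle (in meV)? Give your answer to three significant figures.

k_BT = 0.08617 × 920 K = 79.276 meV.
Eᵢ/kT = 0, 1.8795, 3.5067.
Z = Σ e^(−Eᵢ/kT) = e^(−0) + e^(−1.8795) + e^(−3.5067) = 1.0000 + 0.15267 + 0.029996 = 1.1827.
F = −kT ln Z = −79.276 × ln(1.1827) = −79.276 × 0.16780 = -13.3 meV.

-13.3 meV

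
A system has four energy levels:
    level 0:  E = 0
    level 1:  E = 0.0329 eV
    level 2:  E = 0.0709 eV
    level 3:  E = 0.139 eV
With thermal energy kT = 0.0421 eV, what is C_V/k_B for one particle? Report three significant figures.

Eᵢ/kT = 0, 0.78147, 1.6841, 3.3017.
Z = Σ e^(−Eᵢ/kT) = e^(−0) + e^(−0.78147) + e^(−1.6841) + e^(−3.3017) = 1.0000 + 0.45773 + 0.18561 + 0.036821 = 1.6802.
⟨E⟩ = 0.019841 eV, ⟨E²⟩ = 0.0012736 eV².
C_V/k_B = (⟨E²⟩ − ⟨E⟩²)/(kT)² = (0.0012736 − 0.00039367)/0.0017724 = 0.496.

0.496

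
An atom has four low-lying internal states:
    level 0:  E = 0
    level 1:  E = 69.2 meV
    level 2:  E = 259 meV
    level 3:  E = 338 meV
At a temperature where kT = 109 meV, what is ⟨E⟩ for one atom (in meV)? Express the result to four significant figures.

Eᵢ/kT = 0, 0.634862, 2.37615, 3.10092.
Z = Σ e^(−Eᵢ/kT) = e^(−0) + e^(−0.634862) + e^(−2.37615) + e^(−3.10092) = 1.00000 + 0.530009 + 0.0929076 + 0.0450078 = 1.66792.
⟨E⟩ = Σ Eᵢ e^(−Eᵢ/kT) / Z = (0·1.00000 + 69.2·0.530009 + 259·0.0929076 + 338·0.0450078) / 1.66792 = 45.54 meV.

45.54 meV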